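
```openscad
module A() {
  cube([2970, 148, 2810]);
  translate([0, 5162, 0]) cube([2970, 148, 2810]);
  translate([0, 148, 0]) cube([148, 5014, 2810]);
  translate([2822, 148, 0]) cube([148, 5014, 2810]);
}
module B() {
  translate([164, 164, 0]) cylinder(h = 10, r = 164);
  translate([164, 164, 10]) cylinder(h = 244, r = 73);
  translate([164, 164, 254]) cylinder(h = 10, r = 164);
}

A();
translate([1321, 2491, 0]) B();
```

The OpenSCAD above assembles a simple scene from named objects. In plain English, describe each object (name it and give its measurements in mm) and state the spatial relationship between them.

A is the wall frame of a small rectangular building: four walls, each 2810 mm tall and 148 mm thick, enclosing a footprint 2970 mm (x) by 5310 mm (y) outside-to-outside, with no floor or roof. The front and back walls (the −y and +y sides) span the full width; the two side walls fit between them.

B is a spool: two coaxial disc flanges of radius 164 mm and thickness 10 mm, joined by a core cylinder of radius 73 mm and height 244 mm. The lower flange rests on z = 0 and the three cylinders share a vertical axis.

The spool sits inside the house frame, centred.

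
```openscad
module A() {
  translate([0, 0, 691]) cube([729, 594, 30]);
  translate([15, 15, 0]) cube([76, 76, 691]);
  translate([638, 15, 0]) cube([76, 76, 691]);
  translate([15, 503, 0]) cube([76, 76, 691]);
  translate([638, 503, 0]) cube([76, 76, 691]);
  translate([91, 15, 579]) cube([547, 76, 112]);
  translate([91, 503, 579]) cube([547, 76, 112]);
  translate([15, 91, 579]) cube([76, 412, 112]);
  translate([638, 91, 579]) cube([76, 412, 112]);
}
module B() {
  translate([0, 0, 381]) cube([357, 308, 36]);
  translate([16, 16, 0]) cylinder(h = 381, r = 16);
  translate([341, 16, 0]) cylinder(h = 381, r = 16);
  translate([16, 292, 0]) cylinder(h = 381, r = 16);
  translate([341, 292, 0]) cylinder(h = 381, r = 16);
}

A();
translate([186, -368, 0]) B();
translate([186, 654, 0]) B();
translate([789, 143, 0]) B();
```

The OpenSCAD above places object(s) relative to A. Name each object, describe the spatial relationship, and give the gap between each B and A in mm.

Each stool's nearest face is 60 mm from the table's bounding box.

A is a table. B is a stool. Three stools sit around the table at the −y, +y, +x sides. The gap between each stool and the table is 60 mm.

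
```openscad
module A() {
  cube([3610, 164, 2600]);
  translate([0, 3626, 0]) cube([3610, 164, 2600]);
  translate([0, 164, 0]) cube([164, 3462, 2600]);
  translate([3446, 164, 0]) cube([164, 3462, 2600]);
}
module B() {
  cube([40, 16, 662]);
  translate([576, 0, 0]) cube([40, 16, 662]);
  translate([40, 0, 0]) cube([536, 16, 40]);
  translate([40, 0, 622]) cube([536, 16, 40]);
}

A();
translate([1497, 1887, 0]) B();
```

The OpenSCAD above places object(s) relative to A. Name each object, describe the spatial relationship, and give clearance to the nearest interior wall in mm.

A is a house frame. B is a picture frame. The picture frame sits inside the house frame, centred. The clearance to the nearest interior wall is 1333 mm.

Clearances: x = 1333, y = 1723; minimum 1333 mm.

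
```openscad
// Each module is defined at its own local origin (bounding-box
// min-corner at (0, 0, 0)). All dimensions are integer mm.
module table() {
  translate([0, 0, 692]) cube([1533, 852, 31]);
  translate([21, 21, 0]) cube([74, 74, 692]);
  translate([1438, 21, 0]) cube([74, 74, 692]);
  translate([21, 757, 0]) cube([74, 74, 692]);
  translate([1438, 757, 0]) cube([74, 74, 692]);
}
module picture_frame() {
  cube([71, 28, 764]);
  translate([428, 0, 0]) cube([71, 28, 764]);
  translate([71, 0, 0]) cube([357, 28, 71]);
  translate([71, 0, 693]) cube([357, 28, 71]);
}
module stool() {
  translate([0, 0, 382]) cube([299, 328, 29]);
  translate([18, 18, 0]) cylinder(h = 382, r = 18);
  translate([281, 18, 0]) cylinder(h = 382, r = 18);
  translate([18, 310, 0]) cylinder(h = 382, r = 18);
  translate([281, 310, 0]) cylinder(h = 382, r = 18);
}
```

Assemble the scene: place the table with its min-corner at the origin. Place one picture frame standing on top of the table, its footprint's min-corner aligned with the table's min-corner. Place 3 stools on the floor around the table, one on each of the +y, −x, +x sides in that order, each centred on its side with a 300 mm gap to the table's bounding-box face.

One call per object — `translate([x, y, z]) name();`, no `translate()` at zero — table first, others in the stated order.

table();
translate([0, 0, 723]) picture_frame();
translate([617, 1152, 0]) stool();
translate([-599, 262, 0]) stool();
translate([1833, 262, 0]) stool();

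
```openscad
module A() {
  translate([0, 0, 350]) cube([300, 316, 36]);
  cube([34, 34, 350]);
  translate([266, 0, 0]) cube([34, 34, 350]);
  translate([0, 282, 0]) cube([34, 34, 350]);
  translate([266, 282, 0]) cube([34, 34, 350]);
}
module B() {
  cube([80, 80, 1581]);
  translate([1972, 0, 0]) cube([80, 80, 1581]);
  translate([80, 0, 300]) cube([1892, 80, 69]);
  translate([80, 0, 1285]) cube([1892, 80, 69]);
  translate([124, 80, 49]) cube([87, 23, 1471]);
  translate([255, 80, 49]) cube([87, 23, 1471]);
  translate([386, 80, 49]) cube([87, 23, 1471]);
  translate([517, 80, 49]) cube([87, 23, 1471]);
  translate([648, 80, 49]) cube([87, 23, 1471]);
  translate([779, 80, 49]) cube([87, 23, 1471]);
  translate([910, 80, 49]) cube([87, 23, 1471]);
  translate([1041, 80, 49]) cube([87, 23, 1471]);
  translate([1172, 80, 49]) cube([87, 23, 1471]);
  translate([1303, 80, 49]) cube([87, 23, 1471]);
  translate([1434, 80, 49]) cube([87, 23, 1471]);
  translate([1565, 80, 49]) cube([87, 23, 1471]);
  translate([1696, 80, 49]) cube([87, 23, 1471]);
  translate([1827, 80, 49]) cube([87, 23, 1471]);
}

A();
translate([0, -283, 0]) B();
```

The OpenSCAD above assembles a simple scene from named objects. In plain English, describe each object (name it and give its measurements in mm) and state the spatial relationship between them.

A is a four-legged stool. The seat is 300×316 mm, 36 mm thick, top at z = 386 mm. It stands on four square legs, each 34×34 mm in cross-section, from z = 0 to the seat underside, each flush with a corner of the seat.

B is a fence section. Two 80×80 mm posts, 1581 mm tall, stand on the floor with a clear span of 1892 mm between their inner faces. Two horizontal rails of 80×69 mm section span the gap between the posts with their undersides at z = 300 mm and z = 1285 mm, flush with the posts' −y face. 14 pickets, each 87 mm wide, 23 mm thick and 1471 mm tall, are fixed to the +y face of the rails with their bottoms at z = 49 mm, evenly spaced across the span with equal gaps (rounded down to the nearest mm) at the −x end and between each pair — any rounding remainder accumulates at the +x end.

The fence section is on the floor beside the stool on its −y side.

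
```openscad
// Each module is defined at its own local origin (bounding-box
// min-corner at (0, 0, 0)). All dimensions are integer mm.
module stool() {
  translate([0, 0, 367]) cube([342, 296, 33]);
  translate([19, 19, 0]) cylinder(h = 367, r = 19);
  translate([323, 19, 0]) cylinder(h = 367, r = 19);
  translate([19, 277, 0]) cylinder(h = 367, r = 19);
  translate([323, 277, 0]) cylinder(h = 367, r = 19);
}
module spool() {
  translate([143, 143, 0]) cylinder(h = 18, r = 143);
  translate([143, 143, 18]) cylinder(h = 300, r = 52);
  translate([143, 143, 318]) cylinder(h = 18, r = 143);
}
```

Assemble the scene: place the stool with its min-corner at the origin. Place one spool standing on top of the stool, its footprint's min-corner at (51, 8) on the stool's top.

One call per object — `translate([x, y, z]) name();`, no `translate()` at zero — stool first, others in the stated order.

stool();
translate([51, 8, 400]) spool();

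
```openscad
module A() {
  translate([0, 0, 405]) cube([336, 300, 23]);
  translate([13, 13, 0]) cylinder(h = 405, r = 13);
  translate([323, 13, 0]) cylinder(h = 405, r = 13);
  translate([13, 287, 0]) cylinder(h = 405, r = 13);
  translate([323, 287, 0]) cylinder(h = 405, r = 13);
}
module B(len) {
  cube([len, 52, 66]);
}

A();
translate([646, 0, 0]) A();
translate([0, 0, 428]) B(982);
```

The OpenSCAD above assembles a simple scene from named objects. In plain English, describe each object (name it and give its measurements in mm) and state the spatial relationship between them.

A is a simple wooden stool: a rectangular seat 336 mm (x) by 300 mm (y), 23 mm thick, top face at z = 428 mm, on four round legs, each 26 mm in diameter. The legs rest on z = 0, each leg's axis is inset half a diameter from the nearest pair of seat edges (so the leg's bounding box is flush with the corner).

B is a rectangular beam 982 mm long (x), 52 mm deep (y), 66 mm thick (z).

The beam spans the tops of two stools placed 310 mm apart, resting at z = 428 mm.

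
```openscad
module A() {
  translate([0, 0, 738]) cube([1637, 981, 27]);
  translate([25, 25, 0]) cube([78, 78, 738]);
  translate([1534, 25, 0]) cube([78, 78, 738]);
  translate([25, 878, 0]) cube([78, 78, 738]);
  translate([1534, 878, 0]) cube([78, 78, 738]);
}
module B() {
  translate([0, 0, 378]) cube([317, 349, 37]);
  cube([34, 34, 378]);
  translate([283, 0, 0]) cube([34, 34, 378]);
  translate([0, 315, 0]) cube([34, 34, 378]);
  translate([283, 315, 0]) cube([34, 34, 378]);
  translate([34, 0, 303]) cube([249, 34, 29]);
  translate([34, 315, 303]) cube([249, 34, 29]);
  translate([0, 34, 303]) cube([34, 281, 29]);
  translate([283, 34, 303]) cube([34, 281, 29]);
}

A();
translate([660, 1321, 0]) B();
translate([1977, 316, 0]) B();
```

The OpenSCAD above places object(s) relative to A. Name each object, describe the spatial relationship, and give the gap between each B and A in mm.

A is a table. B is a stool. Two stools sit around the table at the +y, +x sides. The gap between each stool and the table is 340 mm.

Each stool's nearest face is 340 mm from the table's bounding box.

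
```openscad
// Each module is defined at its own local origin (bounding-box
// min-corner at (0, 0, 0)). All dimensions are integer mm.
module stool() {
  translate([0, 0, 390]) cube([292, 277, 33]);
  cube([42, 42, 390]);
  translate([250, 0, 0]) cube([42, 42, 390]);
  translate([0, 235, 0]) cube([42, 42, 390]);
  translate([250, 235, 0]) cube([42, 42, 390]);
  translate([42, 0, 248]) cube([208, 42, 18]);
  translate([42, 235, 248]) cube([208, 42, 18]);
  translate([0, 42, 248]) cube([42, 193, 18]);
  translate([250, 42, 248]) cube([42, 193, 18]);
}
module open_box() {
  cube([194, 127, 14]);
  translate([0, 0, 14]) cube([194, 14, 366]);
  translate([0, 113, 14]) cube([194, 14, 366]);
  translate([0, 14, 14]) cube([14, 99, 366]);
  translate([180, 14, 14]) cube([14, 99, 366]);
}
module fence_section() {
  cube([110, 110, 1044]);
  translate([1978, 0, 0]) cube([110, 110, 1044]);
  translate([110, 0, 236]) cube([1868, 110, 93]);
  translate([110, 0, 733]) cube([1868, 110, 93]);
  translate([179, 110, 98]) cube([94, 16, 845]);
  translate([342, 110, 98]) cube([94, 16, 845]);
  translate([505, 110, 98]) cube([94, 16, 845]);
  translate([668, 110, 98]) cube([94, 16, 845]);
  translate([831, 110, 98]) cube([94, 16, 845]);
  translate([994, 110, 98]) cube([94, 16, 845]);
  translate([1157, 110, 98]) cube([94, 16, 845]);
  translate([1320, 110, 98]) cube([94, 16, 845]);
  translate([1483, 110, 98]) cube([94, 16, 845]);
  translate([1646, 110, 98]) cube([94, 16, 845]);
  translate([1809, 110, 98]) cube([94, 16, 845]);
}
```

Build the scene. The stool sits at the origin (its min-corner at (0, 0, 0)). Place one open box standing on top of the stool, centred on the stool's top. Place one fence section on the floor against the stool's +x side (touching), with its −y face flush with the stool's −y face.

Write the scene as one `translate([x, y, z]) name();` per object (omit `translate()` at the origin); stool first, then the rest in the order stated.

stool();
translate([49, 75, 423]) open_box();
translate([292, 0, 0]) fence_section();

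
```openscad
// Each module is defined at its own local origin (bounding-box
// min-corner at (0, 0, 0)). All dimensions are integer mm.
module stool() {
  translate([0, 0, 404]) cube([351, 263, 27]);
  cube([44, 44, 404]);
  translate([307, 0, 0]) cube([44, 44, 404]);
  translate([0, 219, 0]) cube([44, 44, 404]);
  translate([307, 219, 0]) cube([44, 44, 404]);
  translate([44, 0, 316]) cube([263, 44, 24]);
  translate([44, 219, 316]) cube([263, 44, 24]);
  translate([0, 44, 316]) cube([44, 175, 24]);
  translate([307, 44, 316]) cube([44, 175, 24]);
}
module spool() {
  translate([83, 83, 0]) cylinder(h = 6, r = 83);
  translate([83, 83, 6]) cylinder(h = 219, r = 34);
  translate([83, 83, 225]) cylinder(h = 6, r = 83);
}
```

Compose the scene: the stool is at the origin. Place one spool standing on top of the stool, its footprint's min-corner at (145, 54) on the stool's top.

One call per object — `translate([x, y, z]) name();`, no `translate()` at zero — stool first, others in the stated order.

stool();
translate([145, 54, 431]) spool();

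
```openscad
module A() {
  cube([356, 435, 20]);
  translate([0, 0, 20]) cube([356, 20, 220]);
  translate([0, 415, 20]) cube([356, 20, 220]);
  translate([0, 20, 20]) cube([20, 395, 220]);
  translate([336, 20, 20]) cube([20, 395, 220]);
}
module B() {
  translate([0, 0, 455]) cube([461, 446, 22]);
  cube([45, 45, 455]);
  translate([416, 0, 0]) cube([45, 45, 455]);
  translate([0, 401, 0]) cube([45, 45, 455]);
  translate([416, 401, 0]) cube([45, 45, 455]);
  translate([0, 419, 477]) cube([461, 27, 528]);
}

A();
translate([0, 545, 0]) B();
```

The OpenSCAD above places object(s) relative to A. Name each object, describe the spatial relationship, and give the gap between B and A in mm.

The chair's nearest face is 110 mm from the open box's +y face.

A is an open box. B is a chair. The chair is on the floor beside the open box on its +y side. The gap between the chair and the open box is 110 mm.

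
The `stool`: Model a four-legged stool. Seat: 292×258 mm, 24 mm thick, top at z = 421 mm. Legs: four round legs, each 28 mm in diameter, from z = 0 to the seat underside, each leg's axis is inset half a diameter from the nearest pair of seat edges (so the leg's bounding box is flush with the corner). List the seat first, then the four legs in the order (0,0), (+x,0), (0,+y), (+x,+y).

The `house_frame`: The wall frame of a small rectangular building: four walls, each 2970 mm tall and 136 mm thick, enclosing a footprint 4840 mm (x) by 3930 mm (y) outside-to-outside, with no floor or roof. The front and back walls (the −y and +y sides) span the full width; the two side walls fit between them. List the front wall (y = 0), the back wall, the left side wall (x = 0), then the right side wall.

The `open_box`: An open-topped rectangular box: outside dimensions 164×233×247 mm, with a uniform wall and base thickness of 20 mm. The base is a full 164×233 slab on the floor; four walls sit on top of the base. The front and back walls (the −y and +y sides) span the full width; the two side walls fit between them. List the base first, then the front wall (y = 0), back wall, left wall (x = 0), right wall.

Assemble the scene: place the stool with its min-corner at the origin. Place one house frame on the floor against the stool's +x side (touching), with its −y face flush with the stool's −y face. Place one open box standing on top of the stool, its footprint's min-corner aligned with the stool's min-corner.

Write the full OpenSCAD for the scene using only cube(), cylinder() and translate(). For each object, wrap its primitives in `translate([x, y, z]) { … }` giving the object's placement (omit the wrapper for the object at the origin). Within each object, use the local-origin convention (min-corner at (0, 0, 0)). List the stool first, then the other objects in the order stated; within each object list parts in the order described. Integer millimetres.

translate([0, 0, 397]) cube([292, 258, 24]);
translate([14, 14, 0]) cylinder(h = 397, r = 14);
translate([278, 14, 0]) cylinder(h = 397, r = 14);
translate([14, 244, 0]) cylinder(h = 397, r = 14);
translate([278, 244, 0]) cylinder(h = 397, r = 14);
translate([292, 0, 0]) {
  cube([4840, 136, 2970]);
  translate([0, 3794, 0]) cube([4840, 136, 2970]);
  translate([0, 136, 0]) cube([136, 3658, 2970]);
  translate([4704, 136, 0]) cube([136, 3658, 2970]);
}
translate([0, 0, 421]) {
  cube([164, 233, 20]);
  translate([0, 0, 20]) cube([164, 20, 227]);
  translate([0, 213, 20]) cube([164, 20, 227]);
  translate([0, 20, 20]) cube([20, 193, 227]);
  translate([144, 20, 20]) cube([20, 193, 227]);
}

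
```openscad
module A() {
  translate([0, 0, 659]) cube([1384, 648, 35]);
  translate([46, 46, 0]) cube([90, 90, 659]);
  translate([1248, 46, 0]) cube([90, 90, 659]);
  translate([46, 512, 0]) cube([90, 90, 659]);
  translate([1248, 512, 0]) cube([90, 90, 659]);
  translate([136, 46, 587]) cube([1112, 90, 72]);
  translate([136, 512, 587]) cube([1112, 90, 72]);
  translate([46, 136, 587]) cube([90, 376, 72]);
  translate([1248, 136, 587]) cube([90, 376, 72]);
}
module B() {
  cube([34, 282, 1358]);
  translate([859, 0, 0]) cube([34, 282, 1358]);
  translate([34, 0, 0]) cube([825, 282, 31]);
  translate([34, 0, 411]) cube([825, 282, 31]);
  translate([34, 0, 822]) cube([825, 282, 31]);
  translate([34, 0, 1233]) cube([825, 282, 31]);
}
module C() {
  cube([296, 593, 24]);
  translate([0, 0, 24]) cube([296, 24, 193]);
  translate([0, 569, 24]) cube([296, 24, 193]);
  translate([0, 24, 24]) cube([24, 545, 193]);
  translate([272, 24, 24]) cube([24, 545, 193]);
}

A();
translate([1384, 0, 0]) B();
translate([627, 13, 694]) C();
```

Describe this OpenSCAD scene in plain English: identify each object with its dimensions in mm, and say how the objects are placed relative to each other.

A is a table: top 1384 mm (x) × 648 mm (y), 35 mm thick, upper face at z = 694 mm, on four 90×90 mm square legs, each inset 46 mm from the nearest pair of top edges, running from z = 0 to the bottom of the top. Four apron rails, 90 mm thick and 72 mm tall, run between adjacent legs with their top edges flush with the underside of the top and their outer faces flush with the legs' outer faces.

B is a bookshelf 893 mm wide overall, 282 mm deep and 1358 mm tall. The two sides are 34 mm thick vertical panels. 4 horizontal shelves of 31 mm thickness span between the inner faces of the sides; the lowest shelf sits on the floor and shelves are stacked with a clear vertical gap of 380 mm between each pair.

C is an open storage box with external size 296×593×217 mm and wall thickness 24 mm (the base is also 24 mm thick). The base covers the whole footprint; the four walls stand on the base, with the y-facing walls full-width and the x-facing walls fitting between their inner faces.

The bookshelf is against the table's +x side, with their −y faces flush. The open box is on top of the table.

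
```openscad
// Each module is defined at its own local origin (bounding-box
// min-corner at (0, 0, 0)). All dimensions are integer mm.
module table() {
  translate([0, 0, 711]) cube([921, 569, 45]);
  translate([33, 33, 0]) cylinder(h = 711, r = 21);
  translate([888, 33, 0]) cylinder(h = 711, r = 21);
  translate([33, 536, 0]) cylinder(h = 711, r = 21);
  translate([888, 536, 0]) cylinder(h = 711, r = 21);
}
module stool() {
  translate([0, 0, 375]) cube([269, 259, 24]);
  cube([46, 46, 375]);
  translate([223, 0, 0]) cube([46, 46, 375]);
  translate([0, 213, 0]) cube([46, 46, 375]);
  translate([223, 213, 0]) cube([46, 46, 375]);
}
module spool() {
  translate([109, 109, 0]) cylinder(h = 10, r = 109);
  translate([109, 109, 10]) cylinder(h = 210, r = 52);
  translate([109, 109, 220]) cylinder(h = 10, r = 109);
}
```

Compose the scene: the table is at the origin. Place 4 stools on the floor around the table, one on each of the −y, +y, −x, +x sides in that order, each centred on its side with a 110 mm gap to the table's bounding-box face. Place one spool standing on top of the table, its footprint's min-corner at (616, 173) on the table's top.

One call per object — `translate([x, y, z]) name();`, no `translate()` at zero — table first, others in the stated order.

table();
translate([326, -369, 0]) stool();
translate([326, 679, 0]) stool();
translate([-379, 155, 0]) stool();
translate([1031, 155, 0]) stool();
translate([616, 173, 756]) spool();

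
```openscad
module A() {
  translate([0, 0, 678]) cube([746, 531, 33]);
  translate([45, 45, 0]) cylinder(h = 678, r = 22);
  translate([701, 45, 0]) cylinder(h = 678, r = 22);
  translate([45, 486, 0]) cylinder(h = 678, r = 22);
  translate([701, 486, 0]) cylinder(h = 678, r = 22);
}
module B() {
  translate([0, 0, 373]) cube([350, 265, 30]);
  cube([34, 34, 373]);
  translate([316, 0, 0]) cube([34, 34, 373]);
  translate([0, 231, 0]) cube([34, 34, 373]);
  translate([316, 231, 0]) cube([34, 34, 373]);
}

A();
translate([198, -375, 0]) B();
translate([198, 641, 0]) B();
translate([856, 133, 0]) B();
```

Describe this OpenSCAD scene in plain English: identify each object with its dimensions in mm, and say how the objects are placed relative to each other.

A is a table with a 746×531 mm rectangular top, 33 mm thick, top surface at z = 711 mm, supported by four round legs of 44 mm diameter, each leg's bounding box inset 23 mm from the nearest pair of top edges, running from the floor.

B is a four-legged stool. The seat is 350×265 mm, 30 mm thick, top at z = 403 mm. It stands on four square legs, each 34×34 mm in cross-section, from z = 0 to the seat underside, each flush with a corner of the seat.

Three stools sit around the table at the −y, +y, +x sides.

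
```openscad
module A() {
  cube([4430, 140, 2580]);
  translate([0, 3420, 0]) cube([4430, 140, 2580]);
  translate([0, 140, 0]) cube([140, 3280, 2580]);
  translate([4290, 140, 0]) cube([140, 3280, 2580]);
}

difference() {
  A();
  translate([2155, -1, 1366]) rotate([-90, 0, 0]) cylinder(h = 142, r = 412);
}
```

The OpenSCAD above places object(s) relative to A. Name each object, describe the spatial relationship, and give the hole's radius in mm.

A is a house frame. The house frame has a circular hole through its front wall. The hole's radius is 412 mm.

The subtracted cylinder has r = 412 mm.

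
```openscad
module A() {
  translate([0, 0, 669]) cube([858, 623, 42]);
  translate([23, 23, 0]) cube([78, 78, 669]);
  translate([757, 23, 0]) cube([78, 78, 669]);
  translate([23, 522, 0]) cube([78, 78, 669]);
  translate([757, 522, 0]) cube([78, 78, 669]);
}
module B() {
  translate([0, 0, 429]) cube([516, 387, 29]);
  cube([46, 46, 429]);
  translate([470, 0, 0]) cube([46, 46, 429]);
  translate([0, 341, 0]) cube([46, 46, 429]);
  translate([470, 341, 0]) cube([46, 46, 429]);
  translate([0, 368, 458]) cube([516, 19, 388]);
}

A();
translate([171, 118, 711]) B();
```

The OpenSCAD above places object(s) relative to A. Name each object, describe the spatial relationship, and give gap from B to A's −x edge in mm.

A is a table. B is a chair. The chair is on top of the table, centred. The gap from the chair to the table's −x edge is 171 mm.

The chair's min-x is at 171; the table's min-x is 0; gap = 171 mm.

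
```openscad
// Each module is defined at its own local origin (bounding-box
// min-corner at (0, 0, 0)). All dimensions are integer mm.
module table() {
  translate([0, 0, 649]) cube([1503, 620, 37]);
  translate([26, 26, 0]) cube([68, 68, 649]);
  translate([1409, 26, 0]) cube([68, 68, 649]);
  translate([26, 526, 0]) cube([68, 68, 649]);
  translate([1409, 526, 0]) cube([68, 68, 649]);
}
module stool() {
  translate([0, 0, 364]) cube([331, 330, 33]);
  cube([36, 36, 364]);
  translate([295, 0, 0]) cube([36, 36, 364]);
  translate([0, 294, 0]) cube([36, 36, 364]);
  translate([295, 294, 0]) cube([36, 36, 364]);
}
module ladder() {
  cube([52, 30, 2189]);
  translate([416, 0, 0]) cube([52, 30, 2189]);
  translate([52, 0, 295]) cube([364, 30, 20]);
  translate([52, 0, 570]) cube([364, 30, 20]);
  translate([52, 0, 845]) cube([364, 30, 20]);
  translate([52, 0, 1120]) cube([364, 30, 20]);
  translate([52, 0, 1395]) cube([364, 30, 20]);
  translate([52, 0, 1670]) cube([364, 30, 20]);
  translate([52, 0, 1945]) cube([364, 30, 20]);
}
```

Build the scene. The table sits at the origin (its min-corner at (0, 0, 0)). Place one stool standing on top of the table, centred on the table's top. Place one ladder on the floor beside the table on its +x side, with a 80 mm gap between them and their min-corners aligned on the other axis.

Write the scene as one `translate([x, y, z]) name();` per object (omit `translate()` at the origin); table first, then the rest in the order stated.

table();
translate([586, 145, 686]) stool();
translate([1583, 0, 0]) ladder();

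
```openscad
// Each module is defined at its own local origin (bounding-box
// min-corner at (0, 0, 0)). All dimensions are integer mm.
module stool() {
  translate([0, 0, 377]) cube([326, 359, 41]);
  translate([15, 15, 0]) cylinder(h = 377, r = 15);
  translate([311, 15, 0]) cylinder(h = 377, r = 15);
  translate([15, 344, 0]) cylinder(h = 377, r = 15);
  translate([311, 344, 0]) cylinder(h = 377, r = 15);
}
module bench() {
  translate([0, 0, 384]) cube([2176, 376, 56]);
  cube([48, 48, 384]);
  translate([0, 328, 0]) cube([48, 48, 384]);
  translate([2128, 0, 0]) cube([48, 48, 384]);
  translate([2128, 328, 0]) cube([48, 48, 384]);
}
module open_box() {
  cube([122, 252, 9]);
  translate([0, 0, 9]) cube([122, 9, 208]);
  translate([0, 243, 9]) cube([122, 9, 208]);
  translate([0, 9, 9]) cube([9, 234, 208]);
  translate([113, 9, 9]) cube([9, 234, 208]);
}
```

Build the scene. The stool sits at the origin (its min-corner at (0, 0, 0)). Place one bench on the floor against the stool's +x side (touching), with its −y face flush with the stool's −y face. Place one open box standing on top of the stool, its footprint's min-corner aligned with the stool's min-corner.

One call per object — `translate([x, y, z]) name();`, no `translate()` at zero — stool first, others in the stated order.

stool();
translate([326, 0, 0]) bench();
translate([0, 0, 418]) open_box();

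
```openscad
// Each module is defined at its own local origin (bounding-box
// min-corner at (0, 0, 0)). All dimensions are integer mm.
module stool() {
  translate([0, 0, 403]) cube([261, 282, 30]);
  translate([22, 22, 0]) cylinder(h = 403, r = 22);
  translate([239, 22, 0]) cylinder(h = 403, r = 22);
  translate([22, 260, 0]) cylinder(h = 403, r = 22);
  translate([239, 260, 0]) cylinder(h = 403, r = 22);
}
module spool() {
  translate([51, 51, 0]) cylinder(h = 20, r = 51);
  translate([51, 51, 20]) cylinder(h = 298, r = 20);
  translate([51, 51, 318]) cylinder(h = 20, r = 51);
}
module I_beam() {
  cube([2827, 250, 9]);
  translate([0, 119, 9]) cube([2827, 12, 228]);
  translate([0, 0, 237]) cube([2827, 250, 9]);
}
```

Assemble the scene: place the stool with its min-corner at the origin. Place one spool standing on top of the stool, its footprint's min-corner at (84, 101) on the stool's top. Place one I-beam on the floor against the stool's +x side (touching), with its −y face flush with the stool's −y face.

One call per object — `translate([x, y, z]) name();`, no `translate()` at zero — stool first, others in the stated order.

stool();
translate([84, 101, 433]) spool();
translate([261, 0, 0]) I_beam();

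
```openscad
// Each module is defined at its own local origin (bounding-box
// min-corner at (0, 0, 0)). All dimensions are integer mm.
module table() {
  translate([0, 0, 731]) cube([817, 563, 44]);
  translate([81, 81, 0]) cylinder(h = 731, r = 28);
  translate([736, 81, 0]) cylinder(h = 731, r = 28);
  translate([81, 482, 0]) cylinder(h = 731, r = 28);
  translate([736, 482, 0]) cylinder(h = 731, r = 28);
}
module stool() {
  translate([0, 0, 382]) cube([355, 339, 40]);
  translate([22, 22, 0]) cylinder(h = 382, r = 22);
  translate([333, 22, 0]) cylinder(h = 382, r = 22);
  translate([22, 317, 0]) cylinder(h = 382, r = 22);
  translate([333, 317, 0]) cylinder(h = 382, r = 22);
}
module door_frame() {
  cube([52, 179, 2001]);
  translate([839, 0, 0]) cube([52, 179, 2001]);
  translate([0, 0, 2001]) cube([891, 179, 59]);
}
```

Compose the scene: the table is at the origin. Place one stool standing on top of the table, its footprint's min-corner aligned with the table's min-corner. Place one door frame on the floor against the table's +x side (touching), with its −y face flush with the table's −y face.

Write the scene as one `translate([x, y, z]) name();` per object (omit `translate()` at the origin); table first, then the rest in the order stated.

table();
translate([0, 0, 775]) stool();
translate([817, 0, 0]) door_frame();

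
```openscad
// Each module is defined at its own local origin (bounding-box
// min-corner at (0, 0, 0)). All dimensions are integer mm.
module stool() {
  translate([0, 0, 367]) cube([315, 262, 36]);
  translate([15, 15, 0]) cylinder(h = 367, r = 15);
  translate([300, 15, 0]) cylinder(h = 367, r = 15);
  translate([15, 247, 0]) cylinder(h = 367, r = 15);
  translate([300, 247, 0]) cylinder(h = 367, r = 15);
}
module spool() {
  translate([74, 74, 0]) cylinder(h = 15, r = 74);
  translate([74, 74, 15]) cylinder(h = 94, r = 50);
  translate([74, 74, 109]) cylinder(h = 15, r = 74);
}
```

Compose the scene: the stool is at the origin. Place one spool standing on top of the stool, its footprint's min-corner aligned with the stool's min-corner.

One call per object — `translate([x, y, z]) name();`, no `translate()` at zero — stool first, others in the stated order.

stool();
translate([0, 0, 403]) spool();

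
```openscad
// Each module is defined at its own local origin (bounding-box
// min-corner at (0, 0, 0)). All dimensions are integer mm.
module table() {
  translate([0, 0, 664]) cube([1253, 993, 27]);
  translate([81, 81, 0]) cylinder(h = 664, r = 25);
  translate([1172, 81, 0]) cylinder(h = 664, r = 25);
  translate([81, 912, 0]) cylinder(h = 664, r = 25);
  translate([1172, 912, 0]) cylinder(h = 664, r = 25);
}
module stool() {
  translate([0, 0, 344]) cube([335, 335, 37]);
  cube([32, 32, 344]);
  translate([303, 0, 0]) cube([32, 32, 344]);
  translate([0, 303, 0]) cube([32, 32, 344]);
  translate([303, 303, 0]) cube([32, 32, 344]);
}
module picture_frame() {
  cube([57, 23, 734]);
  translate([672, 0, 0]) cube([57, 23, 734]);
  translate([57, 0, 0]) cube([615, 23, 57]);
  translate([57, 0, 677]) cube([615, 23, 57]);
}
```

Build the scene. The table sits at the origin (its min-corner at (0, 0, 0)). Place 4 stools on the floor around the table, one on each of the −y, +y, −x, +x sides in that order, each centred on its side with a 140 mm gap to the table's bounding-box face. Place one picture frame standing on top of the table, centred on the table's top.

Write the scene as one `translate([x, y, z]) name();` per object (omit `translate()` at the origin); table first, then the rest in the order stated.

table();
translate([459, -475, 0]) stool();
translate([459, 1133, 0]) stool();
translate([-475, 329, 0]) stool();
translate([1393, 329, 0]) stool();
translate([262, 485, 691]) picture_frame();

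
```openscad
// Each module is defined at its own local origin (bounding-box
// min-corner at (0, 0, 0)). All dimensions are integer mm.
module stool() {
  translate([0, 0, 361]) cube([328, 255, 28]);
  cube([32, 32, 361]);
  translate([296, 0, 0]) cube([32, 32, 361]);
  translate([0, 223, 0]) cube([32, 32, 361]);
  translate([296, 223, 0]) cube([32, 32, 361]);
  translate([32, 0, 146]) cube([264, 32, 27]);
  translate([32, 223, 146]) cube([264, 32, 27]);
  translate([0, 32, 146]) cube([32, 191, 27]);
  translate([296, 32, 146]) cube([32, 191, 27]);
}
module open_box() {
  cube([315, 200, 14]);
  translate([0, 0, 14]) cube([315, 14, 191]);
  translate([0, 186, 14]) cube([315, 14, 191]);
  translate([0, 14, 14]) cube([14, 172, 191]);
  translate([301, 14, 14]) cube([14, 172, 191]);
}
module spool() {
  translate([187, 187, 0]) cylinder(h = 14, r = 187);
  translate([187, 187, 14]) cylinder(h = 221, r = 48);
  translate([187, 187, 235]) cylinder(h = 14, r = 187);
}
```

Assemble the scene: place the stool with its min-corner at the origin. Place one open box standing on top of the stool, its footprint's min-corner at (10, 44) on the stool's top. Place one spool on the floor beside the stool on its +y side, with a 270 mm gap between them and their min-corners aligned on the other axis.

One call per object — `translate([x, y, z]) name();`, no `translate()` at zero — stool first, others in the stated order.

stool();
translate([10, 44, 389]) open_box();
translate([0, 525, 0]) spool();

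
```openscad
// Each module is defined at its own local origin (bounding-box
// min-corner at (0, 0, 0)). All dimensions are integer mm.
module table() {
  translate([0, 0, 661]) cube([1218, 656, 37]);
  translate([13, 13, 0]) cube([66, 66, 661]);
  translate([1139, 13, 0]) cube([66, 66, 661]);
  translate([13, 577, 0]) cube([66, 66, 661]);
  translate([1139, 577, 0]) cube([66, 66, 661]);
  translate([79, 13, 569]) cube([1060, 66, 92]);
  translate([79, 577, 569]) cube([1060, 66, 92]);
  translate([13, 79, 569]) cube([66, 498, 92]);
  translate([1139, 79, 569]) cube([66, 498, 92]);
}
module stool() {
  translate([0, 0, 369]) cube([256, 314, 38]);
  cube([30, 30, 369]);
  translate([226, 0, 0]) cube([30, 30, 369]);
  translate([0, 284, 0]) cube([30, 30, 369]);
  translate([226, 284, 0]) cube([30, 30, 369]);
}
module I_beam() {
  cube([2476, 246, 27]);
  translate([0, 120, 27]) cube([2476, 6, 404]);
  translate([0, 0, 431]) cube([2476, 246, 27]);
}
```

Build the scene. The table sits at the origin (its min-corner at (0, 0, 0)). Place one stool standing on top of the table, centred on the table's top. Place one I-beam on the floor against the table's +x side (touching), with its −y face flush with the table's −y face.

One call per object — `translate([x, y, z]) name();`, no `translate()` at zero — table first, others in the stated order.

table();
translate([481, 171, 698]) stool();
translate([1218, 0, 0]) I_beam();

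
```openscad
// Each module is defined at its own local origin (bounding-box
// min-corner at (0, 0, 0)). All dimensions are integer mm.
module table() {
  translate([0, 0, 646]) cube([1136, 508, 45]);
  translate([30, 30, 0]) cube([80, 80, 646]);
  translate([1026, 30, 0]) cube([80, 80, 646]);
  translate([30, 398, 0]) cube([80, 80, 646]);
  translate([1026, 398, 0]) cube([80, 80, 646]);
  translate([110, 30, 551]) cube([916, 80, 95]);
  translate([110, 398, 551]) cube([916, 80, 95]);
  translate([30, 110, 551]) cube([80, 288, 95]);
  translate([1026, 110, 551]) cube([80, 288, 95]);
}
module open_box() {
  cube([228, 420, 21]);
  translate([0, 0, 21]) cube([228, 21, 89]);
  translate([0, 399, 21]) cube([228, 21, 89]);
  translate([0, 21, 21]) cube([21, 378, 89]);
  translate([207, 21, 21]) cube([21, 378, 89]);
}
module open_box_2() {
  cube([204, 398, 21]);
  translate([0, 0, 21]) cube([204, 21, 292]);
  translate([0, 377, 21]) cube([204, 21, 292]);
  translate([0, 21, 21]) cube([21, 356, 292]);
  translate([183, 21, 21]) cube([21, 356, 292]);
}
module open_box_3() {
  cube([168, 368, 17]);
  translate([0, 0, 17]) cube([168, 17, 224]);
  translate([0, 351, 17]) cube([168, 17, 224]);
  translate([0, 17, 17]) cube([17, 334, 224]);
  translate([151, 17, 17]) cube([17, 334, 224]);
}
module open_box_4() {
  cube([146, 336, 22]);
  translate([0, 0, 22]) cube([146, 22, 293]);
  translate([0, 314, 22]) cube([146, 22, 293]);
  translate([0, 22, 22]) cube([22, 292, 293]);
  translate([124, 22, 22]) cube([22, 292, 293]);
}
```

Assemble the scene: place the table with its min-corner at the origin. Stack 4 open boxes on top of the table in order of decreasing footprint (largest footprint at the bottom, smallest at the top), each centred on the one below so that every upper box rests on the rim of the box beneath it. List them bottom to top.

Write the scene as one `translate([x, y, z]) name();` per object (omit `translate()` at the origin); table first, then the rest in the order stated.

table();
translate([454, 44, 691]) open_box();
translate([466, 55, 801]) open_box_2();
translate([484, 70, 1114]) open_box_3();
translate([495, 86, 1355]) open_box_4();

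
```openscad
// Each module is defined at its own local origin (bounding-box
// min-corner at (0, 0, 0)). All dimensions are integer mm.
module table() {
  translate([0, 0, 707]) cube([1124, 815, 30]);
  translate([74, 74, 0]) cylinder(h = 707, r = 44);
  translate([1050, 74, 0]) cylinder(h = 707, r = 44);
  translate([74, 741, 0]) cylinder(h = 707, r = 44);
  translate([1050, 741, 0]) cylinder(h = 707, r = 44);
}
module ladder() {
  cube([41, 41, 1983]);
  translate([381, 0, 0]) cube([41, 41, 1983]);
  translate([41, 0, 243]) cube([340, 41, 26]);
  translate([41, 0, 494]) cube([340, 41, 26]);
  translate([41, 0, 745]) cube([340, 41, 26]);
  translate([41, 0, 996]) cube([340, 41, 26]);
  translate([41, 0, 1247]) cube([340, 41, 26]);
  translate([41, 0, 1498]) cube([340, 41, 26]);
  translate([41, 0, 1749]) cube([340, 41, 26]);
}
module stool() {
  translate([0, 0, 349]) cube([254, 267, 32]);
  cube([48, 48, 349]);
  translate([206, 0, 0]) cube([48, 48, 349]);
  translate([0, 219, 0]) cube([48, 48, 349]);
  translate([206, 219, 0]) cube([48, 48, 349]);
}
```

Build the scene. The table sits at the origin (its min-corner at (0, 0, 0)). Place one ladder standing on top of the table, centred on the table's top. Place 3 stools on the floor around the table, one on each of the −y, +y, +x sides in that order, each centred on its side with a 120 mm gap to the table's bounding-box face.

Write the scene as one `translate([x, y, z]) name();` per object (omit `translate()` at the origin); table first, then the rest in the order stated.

table();
translate([351, 387, 737]) ladder();
translate([435, -387, 0]) stool();
translate([435, 935, 0]) stool();
translate([1244, 274, 0]) stool();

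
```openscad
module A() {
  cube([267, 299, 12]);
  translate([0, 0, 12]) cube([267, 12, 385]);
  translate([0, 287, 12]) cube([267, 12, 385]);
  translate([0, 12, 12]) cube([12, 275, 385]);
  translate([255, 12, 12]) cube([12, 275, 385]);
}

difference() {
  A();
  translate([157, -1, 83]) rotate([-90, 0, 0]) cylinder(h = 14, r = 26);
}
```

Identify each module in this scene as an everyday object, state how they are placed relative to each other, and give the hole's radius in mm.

The subtracted cylinder has r = 26 mm.

A is an open box. The open box has a circular hole through its front wall. The hole's radius is 26 mm.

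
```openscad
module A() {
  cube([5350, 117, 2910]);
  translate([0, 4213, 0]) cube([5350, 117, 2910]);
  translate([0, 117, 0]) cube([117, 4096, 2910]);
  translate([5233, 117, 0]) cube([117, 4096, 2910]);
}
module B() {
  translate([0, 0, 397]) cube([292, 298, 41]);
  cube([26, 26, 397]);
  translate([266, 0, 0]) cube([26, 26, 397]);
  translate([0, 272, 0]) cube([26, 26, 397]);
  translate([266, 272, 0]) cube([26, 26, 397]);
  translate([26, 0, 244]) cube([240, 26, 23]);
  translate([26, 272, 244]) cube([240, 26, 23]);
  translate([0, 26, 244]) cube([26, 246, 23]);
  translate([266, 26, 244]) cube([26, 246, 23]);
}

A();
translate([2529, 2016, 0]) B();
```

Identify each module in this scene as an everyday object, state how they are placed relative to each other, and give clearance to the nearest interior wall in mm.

Clearances: x = 2412, y = 1899; minimum 1899 mm.

A is a house frame. B is a stool. The stool sits inside the house frame, centred. The clearance to the nearest interior wall is 1899 mm.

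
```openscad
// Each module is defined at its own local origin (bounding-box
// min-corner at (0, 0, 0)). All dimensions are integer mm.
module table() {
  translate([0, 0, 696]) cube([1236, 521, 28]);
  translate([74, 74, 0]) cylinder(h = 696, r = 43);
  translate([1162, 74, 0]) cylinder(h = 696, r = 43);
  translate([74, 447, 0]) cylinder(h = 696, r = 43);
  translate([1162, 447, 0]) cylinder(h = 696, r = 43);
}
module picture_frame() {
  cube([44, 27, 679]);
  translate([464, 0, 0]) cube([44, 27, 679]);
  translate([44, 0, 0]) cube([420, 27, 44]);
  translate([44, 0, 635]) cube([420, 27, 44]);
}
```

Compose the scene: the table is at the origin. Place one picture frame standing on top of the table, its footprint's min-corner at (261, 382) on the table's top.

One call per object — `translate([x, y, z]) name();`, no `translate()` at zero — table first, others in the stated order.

table();
translate([261, 382, 724]) picture_frame();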